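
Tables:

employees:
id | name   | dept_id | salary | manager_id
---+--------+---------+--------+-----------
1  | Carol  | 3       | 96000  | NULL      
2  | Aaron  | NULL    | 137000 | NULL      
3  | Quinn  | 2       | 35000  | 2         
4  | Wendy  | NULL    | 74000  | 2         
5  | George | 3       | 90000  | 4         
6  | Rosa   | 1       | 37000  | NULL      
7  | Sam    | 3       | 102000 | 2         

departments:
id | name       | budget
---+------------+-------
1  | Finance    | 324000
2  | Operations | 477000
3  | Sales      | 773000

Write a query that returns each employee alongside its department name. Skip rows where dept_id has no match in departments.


INNER JOIN keeps only employees rows whose dept_id matches an id in departments. Walk through each employee:
  - employee 1 (Carol): dept_id=3 -> matches Sales
  - employee 2 (Aaron): dept_id=NULL, no match -> dropped
  - employee 3 (Quinn): dept_id=2 -> matches Operations
  - employee 4 (Wendy): dept_id=NULL, no match -> dropped
  - employee 5 (George): dept_id=3 -> matches Sales
  - employee 6 (Rosa): dept_id=1 -> matches Finance
  - employee 7 (Sam): dept_id=3 -> matches Sales
So 2 of 7 rows are dropped.

SQL:
SELECT a.name, b.name AS department
FROM employees a
INNER JOIN departments b ON a.dept_id = b.id

Result:
name   | department
-------+-----------
Carol  | Sales     
Quinn  | Operations
George | Sales     
Rosa   | Finance   
Sam    | Sales     


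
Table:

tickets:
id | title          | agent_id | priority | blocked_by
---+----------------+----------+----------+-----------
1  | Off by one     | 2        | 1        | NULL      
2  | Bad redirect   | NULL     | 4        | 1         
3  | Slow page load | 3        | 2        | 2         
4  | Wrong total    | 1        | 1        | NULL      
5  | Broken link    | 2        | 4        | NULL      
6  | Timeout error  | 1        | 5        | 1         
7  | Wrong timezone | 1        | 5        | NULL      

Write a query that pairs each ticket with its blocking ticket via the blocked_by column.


This is a self-join: tickets is joined to a second copy of itself, matching each row's blocked_by to another row's id. Use LEFT JOIN so rows with blocked_by=NULL are kept.
  - ticket 1 (Off by one): blocked_by=NULL -> NULL
  - ticket 2 (Bad redirect): blocked_by=1 -> Off by one
  - ticket 3 (Slow page load): blocked_by=2 -> Bad redirect
  - ticket 4 (Wrong total): blocked_by=NULL -> NULL
  - ticket 5 (Broken link): blocked_by=NULL -> NULL
  - ticket 6 (Timeout error): blocked_by=1 -> Off by one
  - ticket 7 (Wrong timezone): blocked_by=NULL -> NULL

SQL:
SELECT a.title AS item, b.title AS blocked_by
FROM tickets a
LEFT JOIN tickets b ON a.blocked_by = b.id

Result:
item           | blocked_by  
---------------+-------------
Off by one     | NULL        
Bad redirect   | Off by one  
Slow page load | Bad redirect
Wrong total    | NULL        
Broken link    | NULL        
Timeout error  | Off by one  
Wrong timezone | NULL        


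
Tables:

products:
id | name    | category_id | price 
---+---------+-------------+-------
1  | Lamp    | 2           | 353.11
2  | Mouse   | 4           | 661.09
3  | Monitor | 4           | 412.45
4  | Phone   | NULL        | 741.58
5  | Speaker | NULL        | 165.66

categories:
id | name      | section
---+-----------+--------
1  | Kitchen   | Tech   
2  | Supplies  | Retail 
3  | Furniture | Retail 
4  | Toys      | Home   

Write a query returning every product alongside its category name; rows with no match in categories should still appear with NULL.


LEFT JOIN keeps every row from products (the left table); where category_id has no match in categories, the category columns become NULL. Walk through each product:
  - product 1 (Lamp): category_id=2 -> matches Supplies
  - product 2 (Mouse): category_id=4 -> matches Toys
  - product 3 (Monitor): category_id=4 -> matches Toys
  - product 4 (Phone): category_id=NULL, no match -> kept with NULL
  - product 5 (Speaker): category_id=NULL, no match -> kept with NULL
All 5 rows appear; 2 have NULL category.

SQL:
SELECT a.name, b.name AS category
FROM products a
LEFT JOIN categories b ON a.category_id = b.id

Result:
name    | category
--------+---------
Lamp    | Supplies
Mouse   | Toys    
Monitor | Toys    
Phone   | NULL    
Speaker | NULL    


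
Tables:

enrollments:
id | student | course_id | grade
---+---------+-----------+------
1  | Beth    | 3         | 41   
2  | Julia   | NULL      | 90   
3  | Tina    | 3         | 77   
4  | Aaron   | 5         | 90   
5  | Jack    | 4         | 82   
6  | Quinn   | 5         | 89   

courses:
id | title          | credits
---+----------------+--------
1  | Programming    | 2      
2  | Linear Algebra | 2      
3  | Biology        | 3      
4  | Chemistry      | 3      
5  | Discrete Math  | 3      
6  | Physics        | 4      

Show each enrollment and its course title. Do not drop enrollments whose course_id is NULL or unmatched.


LEFT JOIN keeps every row from enrollments (the left table); where course_id has no match in courses, the course columns become NULL. Walk through each enrollment:
  - enrollment 1 (Beth): course_id=3 -> matches Biology
  - enrollment 2 (Julia): course_id=NULL, no match -> kept with NULL
  - enrollment 3 (Tina): course_id=3 -> matches Biology
  - enrollment 4 (Aaron): course_id=5 -> matches Discrete Math
  - enrollment 5 (Jack): course_id=4 -> matches Chemistry
  - enrollment 6 (Quinn): course_id=5 -> matches Discrete Math
All 6 rows appear; 1 has NULL course.

SQL:
SELECT a.student, b.title AS course
FROM enrollments a
LEFT JOIN courses b ON a.course_id = b.id

Result:
student | course       
--------+--------------
Beth    | Biology      
Julia   | NULL         
Tina    | Biology      
Aaron   | Discrete Math
Jack    | Chemistry    
Quinn   | Discrete Math


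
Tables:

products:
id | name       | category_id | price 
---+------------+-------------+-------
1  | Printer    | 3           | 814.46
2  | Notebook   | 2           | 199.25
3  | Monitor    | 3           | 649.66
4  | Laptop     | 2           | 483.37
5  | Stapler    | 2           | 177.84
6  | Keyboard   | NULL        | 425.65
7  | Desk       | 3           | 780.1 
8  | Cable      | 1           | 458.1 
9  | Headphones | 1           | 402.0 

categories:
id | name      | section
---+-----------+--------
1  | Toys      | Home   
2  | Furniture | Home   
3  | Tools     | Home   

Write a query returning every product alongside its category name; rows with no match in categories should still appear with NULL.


LEFT JOIN keeps every row from products (the left table); where category_id has no match in categories, the category columns become NULL. Walk through each product:
  - product 1 (Printer): category_id=3 -> matches Tools
  - product 2 (Notebook): category_id=2 -> matches Furniture
  - product 3 (Monitor): category_id=3 -> matches Tools
  - product 4 (Laptop): category_id=2 -> matches Furniture
  - product 5 (Stapler): category_id=2 -> matches Furniture
  - product 6 (Keyboard): category_id=NULL, no match -> kept with NULL
  - product 7 (Desk): category_id=3 -> matches Tools
  - product 8 (Cable): category_id=1 -> matches Toys
  - product 9 (Headphones): category_id=1 -> matches Toys
All 9 rows appear; 1 has NULL category.

SQL:
SELECT a.name, b.name AS category
FROM products a
LEFT JOIN categories b ON a.category_id = b.id

Result:
name       | category 
-----------+----------
Printer    | Tools    
Notebook   | Furniture
Monitor    | Tools    
Laptop     | Furniture
Stapler    | Furniture
Keyboard   | NULL     
Desk       | Tools    
Cable      | Toys     
Headphones | Toys     


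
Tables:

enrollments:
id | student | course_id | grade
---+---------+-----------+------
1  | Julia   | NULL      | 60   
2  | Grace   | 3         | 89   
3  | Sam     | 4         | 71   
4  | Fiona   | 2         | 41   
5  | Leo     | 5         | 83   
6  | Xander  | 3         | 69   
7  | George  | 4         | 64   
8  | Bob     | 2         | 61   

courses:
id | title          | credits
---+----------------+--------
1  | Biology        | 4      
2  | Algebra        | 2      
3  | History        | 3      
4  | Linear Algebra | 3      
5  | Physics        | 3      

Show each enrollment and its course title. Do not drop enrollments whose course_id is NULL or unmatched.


LEFT JOIN keeps every row from enrollments (the left table); where course_id has no match in courses, the course columns become NULL. Walk through each enrollment:
  - enrollment 1 (Julia): course_id=NULL, no match -> kept with NULL
  - enrollment 2 (Grace): course_id=3 -> matches History
  - enrollment 3 (Sam): course_id=4 -> matches Linear Algebra
  - enrollment 4 (Fiona): course_id=2 -> matches Algebra
  - enrollment 5 (Leo): course_id=5 -> matches Physics
  - enrollment 6 (Xander): course_id=3 -> matches History
  - enrollment 7 (George): course_id=4 -> matches Linear Algebra
  - enrollment 8 (Bob): course_id=2 -> matches Algebra
All 8 rows appear; 1 has NULL course.

SQL:
SELECT a.student, b.title AS course
FROM enrollments a
LEFT JOIN courses b ON a.course_id = b.id

Result:
student | course        
--------+---------------
Julia   | NULL          
Grace   | History       
Sam     | Linear Algebra
Fiona   | Algebra       
Leo     | Physics       
Xander  | History       
George  | Linear Algebra
Bob     | Algebra       


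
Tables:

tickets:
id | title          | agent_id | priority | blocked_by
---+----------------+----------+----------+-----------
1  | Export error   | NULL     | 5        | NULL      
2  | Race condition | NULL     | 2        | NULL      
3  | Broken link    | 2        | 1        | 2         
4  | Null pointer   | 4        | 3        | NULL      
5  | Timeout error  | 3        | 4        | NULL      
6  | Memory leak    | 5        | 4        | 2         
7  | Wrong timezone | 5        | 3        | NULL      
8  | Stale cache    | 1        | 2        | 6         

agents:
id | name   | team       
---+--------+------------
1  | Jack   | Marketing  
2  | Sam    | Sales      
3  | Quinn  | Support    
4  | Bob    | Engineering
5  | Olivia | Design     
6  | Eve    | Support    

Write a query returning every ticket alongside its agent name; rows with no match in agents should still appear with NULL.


LEFT JOIN keeps every row from tickets (the left table); where agent_id has no match in agents, the agent columns become NULL. Walk through each ticket:
  - ticket 1 (Export error): agent_id=NULL, no match -> kept with NULL
  - ticket 2 (Race condition): agent_id=NULL, no match -> kept with NULL
  - ticket 3 (Broken link): agent_id=2 -> matches Sam
  - ticket 4 (Null pointer): agent_id=4 -> matches Bob
  - ticket 5 (Timeout error): agent_id=3 -> matches Quinn
  - ticket 6 (Memory leak): agent_id=5 -> matches Olivia
  - ticket 7 (Wrong timezone): agent_id=5 -> matches Olivia
  - ticket 8 (Stale cache): agent_id=1 -> matches Jack
All 8 rows appear; 2 have NULL agent.

SQL:
SELECT a.title, b.name AS agent
FROM tickets a
LEFT JOIN agents b ON a.agent_id = b.id

Result:
title          | agent 
---------------+-------
Export error   | NULL  
Race condition | NULL  
Broken link    | Sam   
Null pointer   | Bob   
Timeout error  | Quinn 
Memory leak    | Olivia
Wrong timezone | Olivia
Stale cache    | Jack  


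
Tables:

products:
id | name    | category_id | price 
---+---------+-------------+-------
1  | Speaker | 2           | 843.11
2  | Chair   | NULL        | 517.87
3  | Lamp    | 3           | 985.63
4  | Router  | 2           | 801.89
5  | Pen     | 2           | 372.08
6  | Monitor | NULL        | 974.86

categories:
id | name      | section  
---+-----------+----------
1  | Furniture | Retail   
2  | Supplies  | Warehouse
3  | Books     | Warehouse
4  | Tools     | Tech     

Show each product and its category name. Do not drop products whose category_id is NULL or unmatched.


LEFT JOIN keeps every row from products (the left table); where category_id has no match in categories, the category columns become NULL. Walk through each product:
  - product 1 (Speaker): category_id=2 -> matches Supplies
  - product 2 (Chair): category_id=NULL, no match -> kept with NULL
  - product 3 (Lamp): category_id=3 -> matches Books
  - product 4 (Router): category_id=2 -> matches Supplies
  - product 5 (Pen): category_id=2 -> matches Supplies
  - product 6 (Monitor): category_id=NULL, no match -> kept with NULL
All 6 rows appear; 2 have NULL category.

SQL:
SELECT a.name, b.name AS category
FROM products a
LEFT JOIN categories b ON a.category_id = b.id

Result:
name    | category
--------+---------
Speaker | Supplies
Chair   | NULL    
Lamp    | Books   
Router  | Supplies
Pen     | Supplies
Monitor | NULL    


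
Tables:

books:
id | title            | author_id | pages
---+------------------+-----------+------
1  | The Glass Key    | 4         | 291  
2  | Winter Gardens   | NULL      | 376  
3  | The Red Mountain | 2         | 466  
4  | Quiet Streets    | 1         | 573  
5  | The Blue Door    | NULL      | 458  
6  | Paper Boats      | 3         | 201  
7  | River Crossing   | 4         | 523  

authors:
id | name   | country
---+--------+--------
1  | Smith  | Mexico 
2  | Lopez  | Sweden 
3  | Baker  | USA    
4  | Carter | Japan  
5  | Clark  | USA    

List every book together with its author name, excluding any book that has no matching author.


INNER JOIN keeps only books rows whose author_id matches an id in authors. Walk through each book:
  - book 1 (The Glass Key): author_id=4 -> matches Carter
  - book 2 (Winter Gardens): author_id=NULL, no match -> dropped
  - book 3 (The Red Mountain): author_id=2 -> matches Lopez
  - book 4 (Quiet Streets): author_id=1 -> matches Smith
  - book 5 (The Blue Door): author_id=NULL, no match -> dropped
  - book 6 (Paper Boats): author_id=3 -> matches Baker
  - book 7 (River Crossing): author_id=4 -> matches Carter
So 2 of 7 rows are dropped.

SQL:
SELECT a.title, b.name AS author
FROM books a
INNER JOIN authors b ON a.author_id = b.id

Result:
title            | author
-----------------+-------
The Glass Key    | Carter
The Red Mountain | Lopez 
Quiet Streets    | Smith 
Paper Boats      | Baker 
River Crossing   | Carter


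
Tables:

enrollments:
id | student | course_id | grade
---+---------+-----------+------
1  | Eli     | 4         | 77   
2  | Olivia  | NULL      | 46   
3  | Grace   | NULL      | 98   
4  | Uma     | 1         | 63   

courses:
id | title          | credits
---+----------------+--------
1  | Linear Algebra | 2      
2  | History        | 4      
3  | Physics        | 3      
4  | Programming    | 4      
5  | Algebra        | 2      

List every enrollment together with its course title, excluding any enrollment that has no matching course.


INNER JOIN keeps only enrollments rows whose course_id matches an id in courses. Walk through each enrollment:
  - enrollment 1 (Eli): course_id=4 -> matches Programming
  - enrollment 2 (Olivia): course_id=NULL, no match -> dropped
  - enrollment 3 (Grace): course_id=NULL, no match -> dropped
  - enrollment 4 (Uma): course_id=1 -> matches Linear Algebra
So 2 of 4 rows are dropped.

SQL:
SELECT a.student, b.title AS course
FROM enrollments a
INNER JOIN courses b ON a.course_id = b.id

Result:
student | course        
--------+---------------
Eli     | Programming   
Uma     | Linear Algebra


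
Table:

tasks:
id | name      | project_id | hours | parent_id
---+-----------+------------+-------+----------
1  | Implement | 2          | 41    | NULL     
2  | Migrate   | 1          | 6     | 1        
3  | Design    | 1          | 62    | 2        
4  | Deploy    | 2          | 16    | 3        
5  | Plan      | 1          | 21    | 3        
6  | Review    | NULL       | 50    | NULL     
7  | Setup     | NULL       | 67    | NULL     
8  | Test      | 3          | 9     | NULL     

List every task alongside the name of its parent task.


This is a self-join: tasks is joined to a second copy of itself, matching each row's parent_id to another row's id. Use LEFT JOIN so rows with parent_id=NULL are kept.
  - task 1 (Implement): parent_id=NULL -> NULL
  - task 2 (Migrate): parent_id=1 -> Implement
  - task 3 (Design): parent_id=2 -> Migrate
  - task 4 (Deploy): parent_id=3 -> Design
  - task 5 (Plan): parent_id=3 -> Design
  - task 6 (Review): parent_id=NULL -> NULL
  - task 7 (Setup): parent_id=NULL -> NULL
  - task 8 (Test): parent_id=NULL -> NULL

SQL:
SELECT a.name AS item, b.name AS parent
FROM tasks a
LEFT JOIN tasks b ON a.parent_id = b.id

Result:
item      | parent   
----------+----------
Implement | NULL     
Migrate   | Implement
Design    | Migrate  
Deploy    | Design   
Plan      | Design   
Review    | NULL     
Setup     | NULL     
Test      | NULL     


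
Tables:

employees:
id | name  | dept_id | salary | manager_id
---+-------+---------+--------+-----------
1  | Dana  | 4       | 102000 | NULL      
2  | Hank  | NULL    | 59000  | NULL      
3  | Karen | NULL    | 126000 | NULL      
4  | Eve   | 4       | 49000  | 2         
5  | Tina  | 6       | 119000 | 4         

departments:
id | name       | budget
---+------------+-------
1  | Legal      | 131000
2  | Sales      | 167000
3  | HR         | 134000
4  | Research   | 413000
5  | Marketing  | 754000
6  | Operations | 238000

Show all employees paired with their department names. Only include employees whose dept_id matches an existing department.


INNER JOIN keeps only employees rows whose dept_id matches an id in departments. Walk through each employee:
  - employee 1 (Dana): dept_id=4 -> matches Research
  - employee 2 (Hank): dept_id=NULL, no match -> dropped
  - employee 3 (Karen): dept_id=NULL, no match -> dropped
  - employee 4 (Eve): dept_id=4 -> matches Research
  - employee 5 (Tina): dept_id=6 -> matches Operations
So 2 of 5 rows are dropped.

SQL:
SELECT a.name, b.name AS department
FROM employees a
INNER JOIN departments b ON a.dept_id = b.id

Result:
name | department
-----+-----------
Dana | Research  
Eve  | Research  
Tina | Operations


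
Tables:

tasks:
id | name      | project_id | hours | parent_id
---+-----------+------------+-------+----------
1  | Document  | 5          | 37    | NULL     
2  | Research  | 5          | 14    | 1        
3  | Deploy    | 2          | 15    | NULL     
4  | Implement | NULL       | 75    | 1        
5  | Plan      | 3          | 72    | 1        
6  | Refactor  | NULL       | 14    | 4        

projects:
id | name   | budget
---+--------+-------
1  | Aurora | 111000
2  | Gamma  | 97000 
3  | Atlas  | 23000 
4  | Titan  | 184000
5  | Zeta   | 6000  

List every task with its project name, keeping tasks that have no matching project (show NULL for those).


LEFT JOIN keeps every row from tasks (the left table); where project_id has no match in projects, the project columns become NULL. Walk through each task:
  - task 1 (Document): project_id=5 -> matches Zeta
  - task 2 (Research): project_id=5 -> matches Zeta
  - task 3 (Deploy): project_id=2 -> matches Gamma
  - task 4 (Implement): project_id=NULL, no match -> kept with NULL
  - task 5 (Plan): project_id=3 -> matches Atlas
  - task 6 (Refactor): project_id=NULL, no match -> kept with NULL
All 6 rows appear; 2 have NULL project.

SQL:
SELECT a.name, b.name AS project
FROM tasks a
LEFT JOIN projects b ON a.project_id = b.id

Result:
name      | project
----------+--------
Document  | Zeta   
Research  | Zeta   
Deploy    | Gamma  
Implement | NULL   
Plan      | Atlas  
Refactor  | NULL   


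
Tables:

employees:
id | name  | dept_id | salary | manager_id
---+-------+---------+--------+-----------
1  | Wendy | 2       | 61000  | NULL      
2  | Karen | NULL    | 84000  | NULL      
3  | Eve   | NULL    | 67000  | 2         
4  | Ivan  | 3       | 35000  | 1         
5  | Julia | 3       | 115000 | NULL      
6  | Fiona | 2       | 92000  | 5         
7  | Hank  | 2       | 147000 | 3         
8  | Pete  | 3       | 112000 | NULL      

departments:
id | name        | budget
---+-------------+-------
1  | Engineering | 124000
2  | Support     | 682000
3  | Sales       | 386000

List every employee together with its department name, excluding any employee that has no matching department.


INNER JOIN keeps only employees rows whose dept_id matches an id in departments. Walk through each employee:
  - employee 1 (Wendy): dept_id=2 -> matches Support
  - employee 2 (Karen): dept_id=NULL, no match -> dropped
  - employee 3 (Eve): dept_id=NULL, no match -> dropped
  - employee 4 (Ivan): dept_id=3 -> matches Sales
  - employee 5 (Julia): dept_id=3 -> matches Sales
  - employee 6 (Fiona): dept_id=2 -> matches Support
  - employee 7 (Hank): dept_id=2 -> matches Support
  - employee 8 (Pete): dept_id=3 -> matches Sales
So 2 of 8 rows are dropped.

SQL:
SELECT a.name, b.name AS department
FROM employees a
INNER JOIN departments b ON a.dept_id = b.id

Result:
name  | department
------+-----------
Wendy | Support   
Ivan  | Sales     
Julia | Sales     
Fiona | Support   
Hank  | Support   
Pete  | Sales     


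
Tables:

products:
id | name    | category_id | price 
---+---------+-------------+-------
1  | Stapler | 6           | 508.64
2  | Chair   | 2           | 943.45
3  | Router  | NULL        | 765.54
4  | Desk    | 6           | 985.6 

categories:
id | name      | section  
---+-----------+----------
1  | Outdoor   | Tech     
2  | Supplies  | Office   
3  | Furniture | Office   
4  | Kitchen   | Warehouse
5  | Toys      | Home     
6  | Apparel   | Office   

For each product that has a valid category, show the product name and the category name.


INNER JOIN keeps only products rows whose category_id matches an id in categories. Walk through each product:
  - product 1 (Stapler): category_id=6 -> matches Apparel
  - product 2 (Chair): category_id=2 -> matches Supplies
  - product 3 (Router): category_id=NULL, no match -> dropped
  - product 4 (Desk): category_id=6 -> matches Apparel
So 1 of 4 rows is dropped.

SQL:
SELECT a.name, b.name AS category
FROM products a
INNER JOIN categories b ON a.category_id = b.id

Result:
name    | category
--------+---------
Stapler | Apparel 
Chair   | Supplies
Desk    | Apparel 


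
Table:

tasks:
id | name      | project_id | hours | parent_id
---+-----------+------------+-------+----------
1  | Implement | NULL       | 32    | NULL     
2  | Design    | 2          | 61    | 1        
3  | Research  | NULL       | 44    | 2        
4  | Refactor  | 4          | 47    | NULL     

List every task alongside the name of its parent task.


This is a self-join: tasks is joined to a second copy of itself, matching each row's parent_id to another row's id. Use LEFT JOIN so rows with parent_id=NULL are kept.
  - task 1 (Implement): parent_id=NULL -> NULL
  - task 2 (Design): parent_id=1 -> Implement
  - task 3 (Research): parent_id=2 -> Design
  - task 4 (Refactor): parent_id=NULL -> NULL

SQL:
SELECT a.name AS item, b.name AS parent
FROM tasks a
LEFT JOIN tasks b ON a.parent_id = b.id

Result:
item      | parent   
----------+----------
Implement | NULL     
Design    | Implement
Research  | Design   
Refactor  | NULL     


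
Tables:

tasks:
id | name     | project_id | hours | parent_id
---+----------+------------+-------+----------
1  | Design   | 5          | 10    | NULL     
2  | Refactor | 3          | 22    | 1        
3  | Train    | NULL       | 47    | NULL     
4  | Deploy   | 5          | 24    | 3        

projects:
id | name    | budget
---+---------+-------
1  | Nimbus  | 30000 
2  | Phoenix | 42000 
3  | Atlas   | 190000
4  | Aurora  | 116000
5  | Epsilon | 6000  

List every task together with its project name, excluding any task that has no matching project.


INNER JOIN keeps only tasks rows whose project_id matches an id in projects. Walk through each task:
  - task 1 (Design): project_id=5 -> matches Epsilon
  - task 2 (Refactor): project_id=3 -> matches Atlas
  - task 3 (Train): project_id=NULL, no match -> dropped
  - task 4 (Deploy): project_id=5 -> matches Epsilon
So 1 of 4 rows is dropped.

SQL:
SELECT a.name, b.name AS project
FROM tasks a
INNER JOIN projects b ON a.project_id = b.id

Result:
name     | project
---------+--------
Design   | Epsilon
Refactor | Atlas  
Deploy   | Epsilon


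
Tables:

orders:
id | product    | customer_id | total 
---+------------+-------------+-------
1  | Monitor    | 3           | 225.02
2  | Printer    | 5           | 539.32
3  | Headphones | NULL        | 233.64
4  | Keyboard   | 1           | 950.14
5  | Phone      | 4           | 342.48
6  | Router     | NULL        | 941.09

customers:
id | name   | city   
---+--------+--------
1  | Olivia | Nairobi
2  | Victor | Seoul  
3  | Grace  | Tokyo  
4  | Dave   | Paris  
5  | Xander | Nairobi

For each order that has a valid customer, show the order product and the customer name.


INNER JOIN keeps only orders rows whose customer_id matches an id in customers. Walk through each order:
  - order 1 (Monitor): customer_id=3 -> matches Grace
  - order 2 (Printer): customer_id=5 -> matches Xander
  - order 3 (Headphones): customer_id=NULL, no match -> dropped
  - order 4 (Keyboard): customer_id=1 -> matches Olivia
  - order 5 (Phone): customer_id=4 -> matches Dave
  - order 6 (Router): customer_id=NULL, no match -> dropped
So 2 of 6 rows are dropped.

SQL:
SELECT a.product, b.name AS customer
FROM orders a
INNER JOIN customers b ON a.customer_id = b.id

Result:
product  | customer
---------+---------
Monitor  | Grace   
Printer  | Xander  
Keyboard | Olivia  
Phone    | Dave    


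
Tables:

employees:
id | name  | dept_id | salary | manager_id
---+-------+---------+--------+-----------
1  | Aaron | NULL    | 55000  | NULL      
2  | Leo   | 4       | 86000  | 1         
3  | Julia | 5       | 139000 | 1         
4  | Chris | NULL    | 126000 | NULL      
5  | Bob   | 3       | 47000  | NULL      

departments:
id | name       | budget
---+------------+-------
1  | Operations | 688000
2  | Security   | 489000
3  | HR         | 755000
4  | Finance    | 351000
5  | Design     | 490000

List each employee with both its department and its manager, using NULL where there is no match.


Two LEFT JOINs from the same base table employees: one to departments via dept_id, one to employees itself via manager_id. Both are LEFT so every employee is preserved.
Match against departments:
  - employee 1 (Aaron): dept_id=NULL, no match -> kept with NULL
  - employee 2 (Leo): dept_id=4 -> matches Finance
  - employee 3 (Julia): dept_id=5 -> matches Design
  - employee 4 (Chris): dept_id=NULL, no match -> kept with NULL
  - employee 5 (Bob): dept_id=3 -> matches HR
Match against employees (self):
  - employee 1 (Aaron): manager_id=NULL -> NULL
  - employee 2 (Leo): manager_id=1 -> Aaron
  - employee 3 (Julia): manager_id=1 -> Aaron
  - employee 4 (Chris): manager_id=NULL -> NULL
  - employee 5 (Bob): manager_id=NULL -> NULL

SQL:
SELECT a.name, b.name AS department, c.name AS manager
FROM employees a
LEFT JOIN departments b ON a.dept_id = b.id
LEFT JOIN employees c ON a.manager_id = c.id

Result:
name  | department | manager
------+------------+--------
Aaron | NULL       | NULL   
Leo   | Finance    | Aaron  
Julia | Design     | Aaron  
Chris | NULL       | NULL   
Bob   | HR         | NULL   


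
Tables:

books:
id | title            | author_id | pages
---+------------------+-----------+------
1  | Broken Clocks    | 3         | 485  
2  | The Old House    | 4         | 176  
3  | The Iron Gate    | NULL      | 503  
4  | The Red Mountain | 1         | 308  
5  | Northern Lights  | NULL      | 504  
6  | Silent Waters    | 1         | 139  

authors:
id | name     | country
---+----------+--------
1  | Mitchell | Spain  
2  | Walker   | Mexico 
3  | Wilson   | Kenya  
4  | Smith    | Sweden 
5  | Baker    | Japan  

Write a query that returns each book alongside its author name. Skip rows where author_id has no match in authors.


INNER JOIN keeps only books rows whose author_id matches an id in authors. Walk through each book:
  - book 1 (Broken Clocks): author_id=3 -> matches Wilson
  - book 2 (The Old House): author_id=4 -> matches Smith
  - book 3 (The Iron Gate): author_id=NULL, no match -> dropped
  - book 4 (The Red Mountain): author_id=1 -> matches Mitchell
  - book 5 (Northern Lights): author_id=NULL, no match -> dropped
  - book 6 (Silent Waters): author_id=1 -> matches Mitchell
So 2 of 6 rows are dropped.

SQL:
SELECT a.title, b.name AS author
FROM books a
INNER JOIN authors b ON a.author_id = b.id

Result:
title            | author  
-----------------+---------
Broken Clocks    | Wilson  
The Old House    | Smith   
The Red Mountain | Mitchell
Silent Waters    | Mitchell


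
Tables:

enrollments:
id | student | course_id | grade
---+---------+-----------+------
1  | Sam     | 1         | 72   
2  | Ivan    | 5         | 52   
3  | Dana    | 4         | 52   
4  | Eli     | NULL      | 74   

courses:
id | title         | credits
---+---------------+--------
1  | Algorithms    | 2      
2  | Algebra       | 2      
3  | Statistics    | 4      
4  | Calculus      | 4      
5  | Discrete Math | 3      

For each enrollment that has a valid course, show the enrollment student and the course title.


INNER JOIN keeps only enrollments rows whose course_id matches an id in courses. Walk through each enrollment:
  - enrollment 1 (Sam): course_id=1 -> matches Algorithms
  - enrollment 2 (Ivan): course_id=5 -> matches Discrete Math
  - enrollment 3 (Dana): course_id=4 -> matches Calculus
  - enrollment 4 (Eli): course_id=NULL, no match -> dropped
So 1 of 4 rows is dropped.

SQL:
SELECT a.student, b.title AS course
FROM enrollments a
INNER JOIN courses b ON a.course_id = b.id

Result:
student | course       
--------+--------------
Sam     | Algorithms   
Ivan    | Discrete Math
Dana    | Calculus     


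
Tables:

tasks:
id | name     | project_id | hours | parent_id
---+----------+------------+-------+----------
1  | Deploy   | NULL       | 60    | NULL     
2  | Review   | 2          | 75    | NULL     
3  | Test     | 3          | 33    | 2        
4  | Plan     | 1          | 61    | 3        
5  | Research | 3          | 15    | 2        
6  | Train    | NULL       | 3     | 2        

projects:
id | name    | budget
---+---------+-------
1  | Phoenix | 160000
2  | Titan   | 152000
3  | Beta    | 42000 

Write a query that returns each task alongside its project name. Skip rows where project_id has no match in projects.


INNER JOIN keeps only tasks rows whose project_id matches an id in projects. Walk through each task:
  - task 1 (Deploy): project_id=NULL, no match -> dropped
  - task 2 (Review): project_id=2 -> matches Titan
  - task 3 (Test): project_id=3 -> matches Beta
  - task 4 (Plan): project_id=1 -> matches Phoenix
  - task 5 (Research): project_id=3 -> matches Beta
  - task 6 (Train): project_id=NULL, no match -> dropped
So 2 of 6 rows are dropped.

SQL:
SELECT a.name, b.name AS project
FROM tasks a
INNER JOIN projects b ON a.project_id = b.id

Result:
name     | project
---------+--------
Review   | Titan  
Test     | Beta   
Plan     | Phoenix
Research | Beta   


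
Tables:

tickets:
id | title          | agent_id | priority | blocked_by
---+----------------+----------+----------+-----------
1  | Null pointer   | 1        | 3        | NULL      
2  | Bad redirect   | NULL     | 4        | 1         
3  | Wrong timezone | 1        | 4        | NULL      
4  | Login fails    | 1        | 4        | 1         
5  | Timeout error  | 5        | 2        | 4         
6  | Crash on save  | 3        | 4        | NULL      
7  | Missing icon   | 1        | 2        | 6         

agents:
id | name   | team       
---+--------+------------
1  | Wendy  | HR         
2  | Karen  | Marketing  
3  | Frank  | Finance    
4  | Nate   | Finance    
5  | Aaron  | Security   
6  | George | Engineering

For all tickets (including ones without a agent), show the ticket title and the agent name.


LEFT JOIN keeps every row from tickets (the left table); where agent_id has no match in agents, the agent columns become NULL. Walk through each ticket:
  - ticket 1 (Null pointer): agent_id=1 -> matches Wendy
  - ticket 2 (Bad redirect): agent_id=NULL, no match -> kept with NULL
  - ticket 3 (Wrong timezone): agent_id=1 -> matches Wendy
  - ticket 4 (Login fails): agent_id=1 -> matches Wendy
  - ticket 5 (Timeout error): agent_id=5 -> matches Aaron
  - ticket 6 (Crash on save): agent_id=3 -> matches Frank
  - ticket 7 (Missing icon): agent_id=1 -> matches Wendy
All 7 rows appear; 1 has NULL agent.

SQL:
SELECT a.title, b.name AS agent
FROM tickets a
LEFT JOIN agents b ON a.agent_id = b.id

Result:
title          | agent
---------------+------
Null pointer   | Wendy
Bad redirect   | NULL 
Wrong timezone | Wendy
Login fails    | Wendy
Timeout error  | Aaron
Crash on save  | Frank
Missing icon   | Wendy


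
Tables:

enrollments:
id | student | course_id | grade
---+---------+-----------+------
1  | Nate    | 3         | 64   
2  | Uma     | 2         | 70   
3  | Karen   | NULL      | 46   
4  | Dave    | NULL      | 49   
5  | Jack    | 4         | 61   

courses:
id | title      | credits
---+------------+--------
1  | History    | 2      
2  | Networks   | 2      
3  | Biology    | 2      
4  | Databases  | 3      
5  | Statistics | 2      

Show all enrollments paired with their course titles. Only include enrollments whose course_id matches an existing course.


INNER JOIN keeps only enrollments rows whose course_id matches an id in courses. Walk through each enrollment:
  - enrollment 1 (Nate): course_id=3 -> matches Biology
  - enrollment 2 (Uma): course_id=2 -> matches Networks
  - enrollment 3 (Karen): course_id=NULL, no match -> dropped
  - enrollment 4 (Dave): course_id=NULL, no match -> dropped
  - enrollment 5 (Jack): course_id=4 -> matches Databases
So 2 of 5 rows are dropped.

SQL:
SELECT a.student, b.title AS course
FROM enrollments a
INNER JOIN courses b ON a.course_id = b.id

Result:
student | course   
--------+----------
Nate    | Biology  
Uma     | Networks 
Jack    | Databases


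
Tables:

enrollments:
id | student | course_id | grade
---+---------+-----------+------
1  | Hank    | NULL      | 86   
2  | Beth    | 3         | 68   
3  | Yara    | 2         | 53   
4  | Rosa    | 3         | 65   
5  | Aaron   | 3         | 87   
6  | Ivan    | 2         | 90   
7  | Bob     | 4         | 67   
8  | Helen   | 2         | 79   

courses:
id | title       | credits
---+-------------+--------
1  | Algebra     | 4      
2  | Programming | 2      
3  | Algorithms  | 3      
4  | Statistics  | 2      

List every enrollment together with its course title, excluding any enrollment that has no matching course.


INNER JOIN keeps only enrollments rows whose course_id matches an id in courses. Walk through each enrollment:
  - enrollment 1 (Hank): course_id=NULL, no match -> dropped
  - enrollment 2 (Beth): course_id=3 -> matches Algorithms
  - enrollment 3 (Yara): course_id=2 -> matches Programming
  - enrollment 4 (Rosa): course_id=3 -> matches Algorithms
  - enrollment 5 (Aaron): course_id=3 -> matches Algorithms
  - enrollment 6 (Ivan): course_id=2 -> matches Programming
  - enrollment 7 (Bob): course_id=4 -> matches Statistics
  - enrollment 8 (Helen): course_id=2 -> matches Programming
So 1 of 8 rows is dropped.

SQL:
SELECT a.student, b.title AS course
FROM enrollments a
INNER JOIN courses b ON a.course_id = b.id

Result:
student | course     
--------+------------
Beth    | Algorithms 
Yara    | Programming
Rosa    | Algorithms 
Aaron   | Algorithms 
Ivan    | Programming
Bob     | Statistics 
Helen   | Programming


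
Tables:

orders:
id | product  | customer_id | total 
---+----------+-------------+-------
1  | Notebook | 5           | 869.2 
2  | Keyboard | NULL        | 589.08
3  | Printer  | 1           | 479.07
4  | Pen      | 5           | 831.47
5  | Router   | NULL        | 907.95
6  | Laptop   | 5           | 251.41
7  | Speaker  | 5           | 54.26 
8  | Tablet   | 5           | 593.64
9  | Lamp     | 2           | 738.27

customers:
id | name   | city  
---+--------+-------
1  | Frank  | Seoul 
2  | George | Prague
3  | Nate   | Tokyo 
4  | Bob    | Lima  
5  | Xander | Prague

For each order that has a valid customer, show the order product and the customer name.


INNER JOIN keeps only orders rows whose customer_id matches an id in customers. Walk through each order:
  - order 1 (Notebook): customer_id=5 -> matches Xander
  - order 2 (Keyboard): customer_id=NULL, no match -> dropped
  - order 3 (Printer): customer_id=1 -> matches Frank
  - order 4 (Pen): customer_id=5 -> matches Xander
  - order 5 (Router): customer_id=NULL, no match -> dropped
  - order 6 (Laptop): customer_id=5 -> matches Xander
  - order 7 (Speaker): customer_id=5 -> matches Xander
  - order 8 (Tablet): customer_id=5 -> matches Xander
  - order 9 (Lamp): customer_id=2 -> matches George
So 2 of 9 rows are dropped.

SQL:
SELECT a.product, b.name AS customer
FROM orders a
INNER JOIN customers b ON a.customer_id = b.id

Result:
product  | customer
---------+---------
Notebook | Xander  
Printer  | Frank   
Pen      | Xander  
Laptop   | Xander  
Speaker  | Xander  
Tablet   | Xander  
Lamp     | George  


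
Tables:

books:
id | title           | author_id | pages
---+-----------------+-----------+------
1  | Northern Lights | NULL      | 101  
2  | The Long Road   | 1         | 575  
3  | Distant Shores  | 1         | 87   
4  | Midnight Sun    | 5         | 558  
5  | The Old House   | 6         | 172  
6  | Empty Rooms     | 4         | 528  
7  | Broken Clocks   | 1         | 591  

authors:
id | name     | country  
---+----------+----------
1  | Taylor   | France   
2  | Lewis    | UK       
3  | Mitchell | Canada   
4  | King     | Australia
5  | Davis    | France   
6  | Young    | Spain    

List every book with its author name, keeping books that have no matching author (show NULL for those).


LEFT JOIN keeps every row from books (the left table); where author_id has no match in authors, the author columns become NULL. Walk through each book:
  - book 1 (Northern Lights): author_id=NULL, no match -> kept with NULL
  - book 2 (The Long Road): author_id=1 -> matches Taylor
  - book 3 (Distant Shores): author_id=1 -> matches Taylor
  - book 4 (Midnight Sun): author_id=5 -> matches Davis
  - book 5 (The Old House): author_id=6 -> matches Young
  - book 6 (Empty Rooms): author_id=4 -> matches King
  - book 7 (Broken Clocks): author_id=1 -> matches Taylor
All 7 rows appear; 1 has NULL author.

SQL:
SELECT a.title, b.name AS author
FROM books a
LEFT JOIN authors b ON a.author_id = b.id

Result:
title           | author
----------------+-------
Northern Lights | NULL  
The Long Road   | Taylor
Distant Shores  | Taylor
Midnight Sun    | Davis 
The Old House   | Young 
Empty Rooms     | King  
Broken Clocks   | Taylor


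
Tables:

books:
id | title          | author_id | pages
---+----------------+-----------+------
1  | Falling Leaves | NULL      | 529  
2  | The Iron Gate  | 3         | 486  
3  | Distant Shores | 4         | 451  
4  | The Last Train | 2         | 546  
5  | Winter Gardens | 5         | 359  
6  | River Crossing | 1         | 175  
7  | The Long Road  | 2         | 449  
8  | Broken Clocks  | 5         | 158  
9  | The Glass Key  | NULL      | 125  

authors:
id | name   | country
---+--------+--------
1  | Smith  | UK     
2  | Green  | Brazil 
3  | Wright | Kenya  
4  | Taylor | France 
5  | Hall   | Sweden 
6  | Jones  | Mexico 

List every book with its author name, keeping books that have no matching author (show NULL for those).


LEFT JOIN keeps every row from books (the left table); where author_id has no match in authors, the author columns become NULL. Walk through each book:
  - book 1 (Falling Leaves): author_id=NULL, no match -> kept with NULL
  - book 2 (The Iron Gate): author_id=3 -> matches Wright
  - book 3 (Distant Shores): author_id=4 -> matches Taylor
  - book 4 (The Last Train): author_id=2 -> matches Green
  - book 5 (Winter Gardens): author_id=5 -> matches Hall
  - book 6 (River Crossing): author_id=1 -> matches Smith
  - book 7 (The Long Road): author_id=2 -> matches Green
  - book 8 (Broken Clocks): author_id=5 -> matches Hall
  - book 9 (The Glass Key): author_id=NULL, no match -> kept with NULL
All 9 rows appear; 2 have NULL author.

SQL:
SELECT a.title, b.name AS author
FROM books a
LEFT JOIN authors b ON a.author_id = b.id

Result:
title          | author
---------------+-------
Falling Leaves | NULL  
The Iron Gate  | Wright
Distant Shores | Taylor
The Last Train | Green 
Winter Gardens | Hall  
River Crossing | Smith 
The Long Road  | Green 
Broken Clocks  | Hall  
The Glass Key  | NULL  
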